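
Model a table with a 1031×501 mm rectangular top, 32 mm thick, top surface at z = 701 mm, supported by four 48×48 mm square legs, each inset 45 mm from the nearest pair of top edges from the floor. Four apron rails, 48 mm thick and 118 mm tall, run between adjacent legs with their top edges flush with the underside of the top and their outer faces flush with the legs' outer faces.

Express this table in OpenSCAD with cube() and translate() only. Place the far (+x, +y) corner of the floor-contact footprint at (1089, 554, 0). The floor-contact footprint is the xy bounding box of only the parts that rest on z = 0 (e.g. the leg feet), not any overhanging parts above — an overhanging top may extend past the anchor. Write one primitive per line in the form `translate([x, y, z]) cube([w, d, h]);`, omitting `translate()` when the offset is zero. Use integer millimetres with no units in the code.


translate([103, 98, 669]) cube([1031, 501, 32]);
translate([148, 143, 0]) cube([48, 48, 669]);
translate([1041, 143, 0]) cube([48, 48, 669]);
translate([148, 506, 0]) cube([48, 48, 669]);
translate([1041, 506, 0]) cube([48, 48, 669]);
translate([196, 143, 551]) cube([845, 48, 118]);
translate([196, 506, 551]) cube([845, 48, 118]);
translate([148, 191, 551]) cube([48, 315, 118]);
translate([1041, 191, 551]) cube([48, 315, 118]);


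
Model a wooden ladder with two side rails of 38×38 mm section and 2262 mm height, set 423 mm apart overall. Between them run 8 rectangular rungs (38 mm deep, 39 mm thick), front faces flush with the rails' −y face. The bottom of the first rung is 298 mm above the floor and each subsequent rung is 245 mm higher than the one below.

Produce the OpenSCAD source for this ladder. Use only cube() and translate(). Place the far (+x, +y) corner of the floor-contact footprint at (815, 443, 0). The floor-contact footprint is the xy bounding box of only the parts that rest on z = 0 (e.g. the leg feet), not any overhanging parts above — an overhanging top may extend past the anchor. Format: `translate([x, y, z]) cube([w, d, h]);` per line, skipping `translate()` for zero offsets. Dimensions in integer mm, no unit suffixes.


translate([392, 405, 0]) cube([38, 38, 2262]);
translate([777, 405, 0]) cube([38, 38, 2262]);
translate([430, 405, 298]) cube([347, 38, 39]);
translate([430, 405, 543]) cube([347, 38, 39]);
translate([430, 405, 788]) cube([347, 38, 39]);
translate([430, 405, 1033]) cube([347, 38, 39]);
translate([430, 405, 1278]) cube([347, 38, 39]);
translate([430, 405, 1523]) cube([347, 38, 39]);
translate([430, 405, 1768]) cube([347, 38, 39]);
translate([430, 405, 2013]) cube([347, 38, 39]);


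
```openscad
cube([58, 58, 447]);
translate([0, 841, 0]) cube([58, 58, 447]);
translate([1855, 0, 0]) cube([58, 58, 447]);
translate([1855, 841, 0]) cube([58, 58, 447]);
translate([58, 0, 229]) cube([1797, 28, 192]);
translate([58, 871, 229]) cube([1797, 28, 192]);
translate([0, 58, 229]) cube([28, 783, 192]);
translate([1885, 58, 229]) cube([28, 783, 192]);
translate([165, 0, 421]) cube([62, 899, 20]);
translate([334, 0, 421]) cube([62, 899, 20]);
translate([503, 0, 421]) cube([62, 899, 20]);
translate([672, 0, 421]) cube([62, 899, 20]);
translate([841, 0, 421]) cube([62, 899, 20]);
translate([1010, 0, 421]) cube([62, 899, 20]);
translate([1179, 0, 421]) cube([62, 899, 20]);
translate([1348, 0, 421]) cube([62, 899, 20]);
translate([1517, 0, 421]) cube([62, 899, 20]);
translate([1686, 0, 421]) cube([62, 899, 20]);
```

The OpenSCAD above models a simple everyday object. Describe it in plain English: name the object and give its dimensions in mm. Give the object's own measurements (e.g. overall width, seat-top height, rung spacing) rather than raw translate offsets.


A bed frame 1913 mm long (x) by 899 mm wide (y). Four 58×58 mm corner posts, 447 mm tall, at the corners of the footprint. Four rails of 28 mm thickness and 192 mm height run between adjacent posts with their undersides at z = 229 mm, their outer faces flush with the outside of the frame (the two x-running rails run between the posts' inner faces; the two y-running rails run between the posts' inner faces). 10 slats, each 62 mm wide (x) and 20 mm thick, lie across the top of the two x-running rails, running the full 899 mm width of the frame in y; along x they sit between the end posts with a 107 mm gap after the −x posts and between neighbouring slats and before the +x posts.


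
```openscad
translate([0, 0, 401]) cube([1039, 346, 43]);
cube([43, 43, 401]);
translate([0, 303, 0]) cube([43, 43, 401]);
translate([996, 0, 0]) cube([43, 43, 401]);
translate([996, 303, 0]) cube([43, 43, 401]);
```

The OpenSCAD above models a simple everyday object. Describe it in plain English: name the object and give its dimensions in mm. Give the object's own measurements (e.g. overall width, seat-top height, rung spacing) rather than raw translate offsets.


A long wooden bench with a 1039 mm (x) × 346 mm (y) seat, 43 mm thick, its top surface 444 mm above the floor. Four 43 mm square legs at the seat corners, flush with the edges, run from z = 0 to the seat underside.


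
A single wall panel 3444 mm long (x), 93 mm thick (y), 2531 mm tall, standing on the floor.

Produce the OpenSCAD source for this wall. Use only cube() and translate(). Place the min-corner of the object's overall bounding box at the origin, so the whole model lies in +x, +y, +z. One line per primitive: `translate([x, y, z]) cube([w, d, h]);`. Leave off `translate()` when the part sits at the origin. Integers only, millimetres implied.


cube([3444, 93, 2531]);


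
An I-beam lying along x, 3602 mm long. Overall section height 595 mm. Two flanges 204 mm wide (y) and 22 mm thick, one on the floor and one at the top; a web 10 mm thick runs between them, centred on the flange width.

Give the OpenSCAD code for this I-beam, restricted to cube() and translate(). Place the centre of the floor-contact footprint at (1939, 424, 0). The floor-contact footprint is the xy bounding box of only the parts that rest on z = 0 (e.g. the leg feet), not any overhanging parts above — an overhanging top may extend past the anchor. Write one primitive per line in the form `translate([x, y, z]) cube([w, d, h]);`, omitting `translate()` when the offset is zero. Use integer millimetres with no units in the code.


translate([138, 322, 0]) cube([3602, 204, 22]);
translate([138, 419, 22]) cube([3602, 10, 551]);
translate([138, 322, 573]) cube([3602, 204, 22]);


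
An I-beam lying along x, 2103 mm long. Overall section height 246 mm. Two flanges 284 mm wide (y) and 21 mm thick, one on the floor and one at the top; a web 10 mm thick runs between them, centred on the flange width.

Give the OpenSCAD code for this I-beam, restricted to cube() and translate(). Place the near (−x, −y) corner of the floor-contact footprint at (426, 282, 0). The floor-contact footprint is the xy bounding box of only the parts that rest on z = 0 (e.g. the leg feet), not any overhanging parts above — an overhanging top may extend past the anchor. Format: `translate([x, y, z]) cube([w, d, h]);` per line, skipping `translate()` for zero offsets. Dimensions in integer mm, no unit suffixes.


translate([426, 282, 0]) cube([2103, 284, 21]);
translate([426, 419, 21]) cube([2103, 10, 204]);
translate([426, 282, 225]) cube([2103, 284, 21]);


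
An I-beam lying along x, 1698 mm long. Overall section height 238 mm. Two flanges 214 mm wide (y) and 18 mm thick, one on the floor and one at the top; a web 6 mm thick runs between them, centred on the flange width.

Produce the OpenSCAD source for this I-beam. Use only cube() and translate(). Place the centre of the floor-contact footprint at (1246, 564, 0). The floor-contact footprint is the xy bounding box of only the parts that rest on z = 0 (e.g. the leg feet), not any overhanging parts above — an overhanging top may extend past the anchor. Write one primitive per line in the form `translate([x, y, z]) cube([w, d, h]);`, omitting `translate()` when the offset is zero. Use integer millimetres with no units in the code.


translate([397, 457, 0]) cube([1698, 214, 18]);
translate([397, 561, 18]) cube([1698, 6, 202]);
translate([397, 457, 220]) cube([1698, 214, 18]);


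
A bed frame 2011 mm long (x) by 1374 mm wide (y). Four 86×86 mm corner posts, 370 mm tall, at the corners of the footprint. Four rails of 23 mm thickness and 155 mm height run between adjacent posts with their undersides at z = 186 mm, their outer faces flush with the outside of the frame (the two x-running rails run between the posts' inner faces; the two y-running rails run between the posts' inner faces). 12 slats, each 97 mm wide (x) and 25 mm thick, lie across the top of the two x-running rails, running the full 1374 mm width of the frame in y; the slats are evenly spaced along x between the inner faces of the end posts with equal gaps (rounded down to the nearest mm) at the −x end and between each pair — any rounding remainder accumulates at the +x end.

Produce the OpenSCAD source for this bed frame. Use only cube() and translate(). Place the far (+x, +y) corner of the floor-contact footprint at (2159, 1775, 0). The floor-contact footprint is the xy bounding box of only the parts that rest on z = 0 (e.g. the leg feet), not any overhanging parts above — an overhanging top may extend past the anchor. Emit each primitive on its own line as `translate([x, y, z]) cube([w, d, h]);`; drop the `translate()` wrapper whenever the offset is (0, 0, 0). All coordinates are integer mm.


// slat z = rail_z + rail_h = 186 + 155 = 341
// slat gap = ⌊(1839 − 12·97) / 13⌋ = 51
translate([148, 401, 0]) cube([86, 86, 370]);
translate([148, 1689, 0]) cube([86, 86, 370]);
translate([2073, 401, 0]) cube([86, 86, 370]);
translate([2073, 1689, 0]) cube([86, 86, 370]);
translate([234, 401, 186]) cube([1839, 23, 155]);
translate([234, 1752, 186]) cube([1839, 23, 155]);
translate([148, 487, 186]) cube([23, 1202, 155]);
translate([2136, 487, 186]) cube([23, 1202, 155]);
translate([285, 401, 341]) cube([97, 1374, 25]);
translate([433, 401, 341]) cube([97, 1374, 25]);
translate([581, 401, 341]) cube([97, 1374, 25]);
translate([729, 401, 341]) cube([97, 1374, 25]);
translate([877, 401, 341]) cube([97, 1374, 25]);
translate([1025, 401, 341]) cube([97, 1374, 25]);
translate([1173, 401, 341]) cube([97, 1374, 25]);
translate([1321, 401, 341]) cube([97, 1374, 25]);
translate([1469, 401, 341]) cube([97, 1374, 25]);
translate([1617, 401, 341]) cube([97, 1374, 25]);
translate([1765, 401, 341]) cube([97, 1374, 25]);
translate([1913, 401, 341]) cube([97, 1374, 25]);


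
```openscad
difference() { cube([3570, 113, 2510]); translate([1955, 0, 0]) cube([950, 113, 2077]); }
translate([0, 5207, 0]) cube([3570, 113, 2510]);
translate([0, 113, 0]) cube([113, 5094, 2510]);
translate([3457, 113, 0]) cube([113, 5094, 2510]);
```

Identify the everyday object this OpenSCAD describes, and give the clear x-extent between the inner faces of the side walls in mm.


A single room. The interior width is 3344 mm.

Four walls enclosing a rectangle with a door in the front wall — a room. Outside width 3570 minus two 113 mm walls gives 3344 mm.


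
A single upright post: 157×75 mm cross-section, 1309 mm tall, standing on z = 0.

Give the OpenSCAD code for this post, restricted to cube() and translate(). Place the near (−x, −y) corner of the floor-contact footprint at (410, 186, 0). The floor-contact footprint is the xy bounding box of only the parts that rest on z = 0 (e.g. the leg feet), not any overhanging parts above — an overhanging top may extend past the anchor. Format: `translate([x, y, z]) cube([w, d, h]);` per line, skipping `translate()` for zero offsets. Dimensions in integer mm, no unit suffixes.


translate([410, 186, 0]) cube([157, 75, 1309]);


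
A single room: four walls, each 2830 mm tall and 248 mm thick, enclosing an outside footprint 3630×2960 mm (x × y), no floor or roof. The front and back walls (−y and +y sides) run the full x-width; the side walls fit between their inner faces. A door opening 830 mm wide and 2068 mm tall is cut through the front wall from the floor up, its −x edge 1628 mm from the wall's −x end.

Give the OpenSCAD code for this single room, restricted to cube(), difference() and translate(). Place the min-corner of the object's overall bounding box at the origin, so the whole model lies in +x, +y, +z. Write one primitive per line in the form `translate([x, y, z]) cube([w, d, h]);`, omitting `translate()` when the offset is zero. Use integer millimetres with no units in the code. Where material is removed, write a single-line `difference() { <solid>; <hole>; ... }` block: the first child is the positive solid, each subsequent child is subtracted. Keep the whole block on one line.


difference() { cube([3630, 248, 2830]); translate([1628, 0, 0]) cube([830, 248, 2068]); }
translate([0, 2712, 0]) cube([3630, 248, 2830]);
translate([0, 248, 0]) cube([248, 2464, 2830]);
translate([3382, 248, 0]) cube([248, 2464, 2830]);


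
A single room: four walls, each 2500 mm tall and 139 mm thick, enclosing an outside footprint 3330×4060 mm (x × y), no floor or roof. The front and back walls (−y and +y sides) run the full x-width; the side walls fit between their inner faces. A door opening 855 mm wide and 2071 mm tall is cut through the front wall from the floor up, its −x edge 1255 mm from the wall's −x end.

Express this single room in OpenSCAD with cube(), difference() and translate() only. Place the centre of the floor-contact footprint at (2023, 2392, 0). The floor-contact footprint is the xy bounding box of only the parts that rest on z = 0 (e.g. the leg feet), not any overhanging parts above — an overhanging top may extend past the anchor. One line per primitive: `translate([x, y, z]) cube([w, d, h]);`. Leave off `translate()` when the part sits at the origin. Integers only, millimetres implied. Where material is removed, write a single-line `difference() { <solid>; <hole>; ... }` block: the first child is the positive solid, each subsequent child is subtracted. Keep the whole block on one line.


difference() { translate([358, 362, 0]) cube([3330, 139, 2500]); translate([1613, 362, 0]) cube([855, 139, 2071]); }
translate([358, 4283, 0]) cube([3330, 139, 2500]);
translate([358, 501, 0]) cube([139, 3782, 2500]);
translate([3549, 501, 0]) cube([139, 3782, 2500]);


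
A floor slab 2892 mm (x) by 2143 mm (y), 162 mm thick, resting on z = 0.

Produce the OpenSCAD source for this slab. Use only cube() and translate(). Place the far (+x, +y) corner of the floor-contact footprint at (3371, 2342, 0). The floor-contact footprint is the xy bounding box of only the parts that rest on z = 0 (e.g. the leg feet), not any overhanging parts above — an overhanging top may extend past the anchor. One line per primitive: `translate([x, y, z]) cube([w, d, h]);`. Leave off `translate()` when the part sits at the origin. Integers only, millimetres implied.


translate([479, 199, 0]) cube([2892, 2143, 162]);


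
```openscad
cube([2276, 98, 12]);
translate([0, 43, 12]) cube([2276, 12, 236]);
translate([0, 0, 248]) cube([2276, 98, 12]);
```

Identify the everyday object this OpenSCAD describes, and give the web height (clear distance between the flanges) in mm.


An I-beam. The web height is 236 mm.

Two wide flanges with a thin centred web — an I-beam. Overall 260 mm minus two 12 mm flanges gives a web of 260 − 2·12 = 236 mm.


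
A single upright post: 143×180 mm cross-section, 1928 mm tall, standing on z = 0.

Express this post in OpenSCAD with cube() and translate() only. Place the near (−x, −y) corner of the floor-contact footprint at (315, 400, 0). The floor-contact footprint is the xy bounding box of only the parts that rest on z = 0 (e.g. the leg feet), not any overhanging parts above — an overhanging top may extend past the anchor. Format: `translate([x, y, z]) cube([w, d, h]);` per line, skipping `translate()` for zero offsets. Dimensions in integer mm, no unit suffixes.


translate([315, 400, 0]) cube([143, 180, 1928]);


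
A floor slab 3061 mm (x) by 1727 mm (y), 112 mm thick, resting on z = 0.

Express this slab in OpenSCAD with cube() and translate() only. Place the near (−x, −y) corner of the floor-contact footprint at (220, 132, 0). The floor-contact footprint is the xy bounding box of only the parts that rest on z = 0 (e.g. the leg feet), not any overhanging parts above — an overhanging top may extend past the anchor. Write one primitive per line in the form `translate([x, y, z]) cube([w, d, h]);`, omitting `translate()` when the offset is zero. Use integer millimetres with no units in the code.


translate([220, 132, 0]) cube([3061, 1727, 112]);


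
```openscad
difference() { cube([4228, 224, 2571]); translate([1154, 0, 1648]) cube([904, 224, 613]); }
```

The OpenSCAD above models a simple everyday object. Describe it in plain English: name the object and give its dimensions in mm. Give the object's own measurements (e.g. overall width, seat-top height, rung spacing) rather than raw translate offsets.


A wall 4228 mm long (x), 224 mm thick (y), 2571 mm tall, with a rectangular window opening cut through it. The opening is 904 mm wide and 613 mm tall; its sill is at z = 1648 mm and its near (−x) edge is 1154 mm from the wall's −x end. The opening passes through the full wall thickness.


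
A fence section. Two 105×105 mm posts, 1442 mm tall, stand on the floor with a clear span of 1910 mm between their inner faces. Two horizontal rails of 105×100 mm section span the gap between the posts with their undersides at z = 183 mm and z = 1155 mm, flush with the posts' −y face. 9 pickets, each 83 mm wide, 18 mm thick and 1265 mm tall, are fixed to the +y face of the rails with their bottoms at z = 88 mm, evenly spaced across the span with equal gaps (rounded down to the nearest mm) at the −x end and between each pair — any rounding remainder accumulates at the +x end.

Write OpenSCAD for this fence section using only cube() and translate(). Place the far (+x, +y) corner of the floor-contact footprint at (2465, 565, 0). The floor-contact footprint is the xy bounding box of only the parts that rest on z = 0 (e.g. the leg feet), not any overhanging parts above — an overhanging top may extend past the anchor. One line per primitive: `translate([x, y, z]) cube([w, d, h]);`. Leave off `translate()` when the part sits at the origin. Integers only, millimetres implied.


translate([345, 460, 0]) cube([105, 105, 1442]);
translate([2360, 460, 0]) cube([105, 105, 1442]);
translate([450, 460, 183]) cube([1910, 105, 100]);
translate([450, 460, 1155]) cube([1910, 105, 100]);
translate([566, 565, 88]) cube([83, 18, 1265]);
translate([765, 565, 88]) cube([83, 18, 1265]);
translate([964, 565, 88]) cube([83, 18, 1265]);
translate([1163, 565, 88]) cube([83, 18, 1265]);
translate([1362, 565, 88]) cube([83, 18, 1265]);
translate([1561, 565, 88]) cube([83, 18, 1265]);
translate([1760, 565, 88]) cube([83, 18, 1265]);
translate([1959, 565, 88]) cube([83, 18, 1265]);
translate([2158, 565, 88]) cube([83, 18, 1265]);


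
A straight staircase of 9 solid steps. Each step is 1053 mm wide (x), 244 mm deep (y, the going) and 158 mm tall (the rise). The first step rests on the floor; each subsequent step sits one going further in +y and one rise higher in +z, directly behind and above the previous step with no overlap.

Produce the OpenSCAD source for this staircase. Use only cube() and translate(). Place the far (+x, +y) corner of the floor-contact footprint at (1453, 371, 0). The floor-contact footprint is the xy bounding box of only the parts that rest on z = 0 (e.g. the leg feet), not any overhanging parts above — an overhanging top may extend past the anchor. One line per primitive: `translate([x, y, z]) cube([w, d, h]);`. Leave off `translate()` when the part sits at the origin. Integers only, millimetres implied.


translate([400, 127, 0]) cube([1053, 244, 158]);
translate([400, 371, 158]) cube([1053, 244, 158]);
translate([400, 615, 316]) cube([1053, 244, 158]);
translate([400, 859, 474]) cube([1053, 244, 158]);
translate([400, 1103, 632]) cube([1053, 244, 158]);
translate([400, 1347, 790]) cube([1053, 244, 158]);
translate([400, 1591, 948]) cube([1053, 244, 158]);
translate([400, 1835, 1106]) cube([1053, 244, 158]);
translate([400, 2079, 1264]) cube([1053, 244, 158]);


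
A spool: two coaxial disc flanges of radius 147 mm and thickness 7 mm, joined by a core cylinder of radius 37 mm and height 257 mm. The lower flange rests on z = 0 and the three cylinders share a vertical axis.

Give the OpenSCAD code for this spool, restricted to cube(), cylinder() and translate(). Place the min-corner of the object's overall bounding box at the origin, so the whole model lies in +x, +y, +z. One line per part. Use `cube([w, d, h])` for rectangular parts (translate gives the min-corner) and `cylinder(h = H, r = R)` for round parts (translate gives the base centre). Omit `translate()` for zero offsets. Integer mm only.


translate([147, 147, 0]) cylinder(h = 7, r = 147);
translate([147, 147, 7]) cylinder(h = 257, r = 37);
translate([147, 147, 264]) cylinder(h = 7, r = 147);


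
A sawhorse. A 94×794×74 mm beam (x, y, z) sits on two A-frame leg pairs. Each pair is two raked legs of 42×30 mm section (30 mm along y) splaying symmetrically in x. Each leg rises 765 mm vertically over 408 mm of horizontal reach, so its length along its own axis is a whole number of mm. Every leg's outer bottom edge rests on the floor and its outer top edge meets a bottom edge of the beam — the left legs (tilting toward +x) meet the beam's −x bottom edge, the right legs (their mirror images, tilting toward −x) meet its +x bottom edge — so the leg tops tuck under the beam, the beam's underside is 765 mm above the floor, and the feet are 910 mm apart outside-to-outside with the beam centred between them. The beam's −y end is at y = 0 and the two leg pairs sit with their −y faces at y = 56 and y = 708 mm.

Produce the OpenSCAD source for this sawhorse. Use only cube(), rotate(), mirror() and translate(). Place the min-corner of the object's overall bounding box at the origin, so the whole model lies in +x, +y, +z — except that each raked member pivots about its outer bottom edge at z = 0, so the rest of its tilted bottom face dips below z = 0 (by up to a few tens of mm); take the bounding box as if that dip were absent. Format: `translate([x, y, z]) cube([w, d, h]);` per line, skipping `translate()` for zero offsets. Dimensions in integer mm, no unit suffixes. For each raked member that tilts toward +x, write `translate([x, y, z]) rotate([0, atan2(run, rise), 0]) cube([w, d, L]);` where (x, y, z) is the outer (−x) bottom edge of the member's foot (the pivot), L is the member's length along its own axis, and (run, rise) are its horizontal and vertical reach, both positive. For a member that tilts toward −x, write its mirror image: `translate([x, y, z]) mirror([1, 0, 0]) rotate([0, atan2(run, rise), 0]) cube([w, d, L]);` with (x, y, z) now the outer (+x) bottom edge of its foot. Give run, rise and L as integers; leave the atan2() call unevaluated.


// leg length = √(408² + 765²) = 867
// right-leg outer foot x = 2·408 + 94 = 910
// beam min-corner = (408, 0, 765)
translate([408, 0, 765]) cube([94, 794, 74]);
translate([0, 56, 0]) rotate([0, atan2(408, 765), 0]) cube([42, 30, 867]);
translate([910, 56, 0]) mirror([1, 0, 0]) rotate([0, atan2(408, 765), 0]) cube([42, 30, 867]);
translate([0, 708, 0]) rotate([0, atan2(408, 765), 0]) cube([42, 30, 867]);
translate([910, 708, 0]) mirror([1, 0, 0]) rotate([0, atan2(408, 765), 0]) cube([42, 30, 867]);


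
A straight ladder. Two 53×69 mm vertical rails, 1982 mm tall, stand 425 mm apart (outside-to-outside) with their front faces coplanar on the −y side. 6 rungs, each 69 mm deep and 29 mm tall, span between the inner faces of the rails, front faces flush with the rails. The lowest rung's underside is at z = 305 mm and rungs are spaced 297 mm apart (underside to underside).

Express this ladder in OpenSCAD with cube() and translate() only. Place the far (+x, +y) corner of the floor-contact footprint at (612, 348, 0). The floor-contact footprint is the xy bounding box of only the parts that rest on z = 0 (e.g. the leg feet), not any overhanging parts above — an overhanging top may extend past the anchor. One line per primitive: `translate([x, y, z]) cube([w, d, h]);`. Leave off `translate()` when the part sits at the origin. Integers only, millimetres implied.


translate([187, 279, 0]) cube([53, 69, 1982]);
translate([559, 279, 0]) cube([53, 69, 1982]);
translate([240, 279, 305]) cube([319, 69, 29]);
translate([240, 279, 602]) cube([319, 69, 29]);
translate([240, 279, 899]) cube([319, 69, 29]);
translate([240, 279, 1196]) cube([319, 69, 29]);
translate([240, 279, 1493]) cube([319, 69, 29]);
translate([240, 279, 1790]) cube([319, 69, 29]);


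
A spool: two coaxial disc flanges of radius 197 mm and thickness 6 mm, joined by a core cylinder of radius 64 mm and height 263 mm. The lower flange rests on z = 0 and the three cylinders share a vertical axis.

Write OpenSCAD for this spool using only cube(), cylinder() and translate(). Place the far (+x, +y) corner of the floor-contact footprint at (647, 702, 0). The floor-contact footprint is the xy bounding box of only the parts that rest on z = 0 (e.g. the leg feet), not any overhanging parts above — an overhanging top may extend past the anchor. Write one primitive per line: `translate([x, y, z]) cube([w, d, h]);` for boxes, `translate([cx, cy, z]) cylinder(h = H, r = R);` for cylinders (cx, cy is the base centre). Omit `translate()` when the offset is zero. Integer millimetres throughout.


translate([450, 505, 0]) cylinder(h = 6, r = 197);
translate([450, 505, 6]) cylinder(h = 263, r = 64);
translate([450, 505, 269]) cylinder(h = 6, r = 197);


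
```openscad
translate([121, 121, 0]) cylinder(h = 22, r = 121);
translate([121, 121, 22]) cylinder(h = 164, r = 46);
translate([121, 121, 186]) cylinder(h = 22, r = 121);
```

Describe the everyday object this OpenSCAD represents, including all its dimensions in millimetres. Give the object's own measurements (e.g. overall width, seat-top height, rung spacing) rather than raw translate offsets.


A spool: two coaxial disc flanges of radius 121 mm and thickness 22 mm, joined by a core cylinder of radius 46 mm and height 164 mm. The lower flange rests on z = 0 and the three cylinders share a vertical axis.


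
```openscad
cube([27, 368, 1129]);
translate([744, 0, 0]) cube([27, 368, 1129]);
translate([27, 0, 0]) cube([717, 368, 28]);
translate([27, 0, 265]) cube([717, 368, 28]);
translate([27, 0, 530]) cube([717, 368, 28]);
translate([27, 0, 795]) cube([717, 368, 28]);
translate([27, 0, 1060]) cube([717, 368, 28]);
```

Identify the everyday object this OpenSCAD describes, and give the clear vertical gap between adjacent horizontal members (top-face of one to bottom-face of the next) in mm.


A bookshelf. The clear shelf gap is 237 mm.

Two tall side panels with 5 horizontal boards between them — a bookshelf. The first two shelf undersides are at z = 0 and z = 265; with shelf thickness 28, the clear gap is 265 − 0 − 28 = 237 mm.


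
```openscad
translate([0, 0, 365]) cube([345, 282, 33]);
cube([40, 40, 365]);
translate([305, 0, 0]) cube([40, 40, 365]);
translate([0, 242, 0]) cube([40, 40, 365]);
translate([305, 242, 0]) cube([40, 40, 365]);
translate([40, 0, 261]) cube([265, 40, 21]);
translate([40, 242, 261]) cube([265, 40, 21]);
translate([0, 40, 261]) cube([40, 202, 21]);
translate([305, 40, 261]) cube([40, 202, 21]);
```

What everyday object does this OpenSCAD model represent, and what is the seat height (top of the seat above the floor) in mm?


A stool. The seat height is 398 mm.

A 345×282×33 slab at z = 365 on four corner posts — a stool. The seat top is 365 + 33 = 398 mm.


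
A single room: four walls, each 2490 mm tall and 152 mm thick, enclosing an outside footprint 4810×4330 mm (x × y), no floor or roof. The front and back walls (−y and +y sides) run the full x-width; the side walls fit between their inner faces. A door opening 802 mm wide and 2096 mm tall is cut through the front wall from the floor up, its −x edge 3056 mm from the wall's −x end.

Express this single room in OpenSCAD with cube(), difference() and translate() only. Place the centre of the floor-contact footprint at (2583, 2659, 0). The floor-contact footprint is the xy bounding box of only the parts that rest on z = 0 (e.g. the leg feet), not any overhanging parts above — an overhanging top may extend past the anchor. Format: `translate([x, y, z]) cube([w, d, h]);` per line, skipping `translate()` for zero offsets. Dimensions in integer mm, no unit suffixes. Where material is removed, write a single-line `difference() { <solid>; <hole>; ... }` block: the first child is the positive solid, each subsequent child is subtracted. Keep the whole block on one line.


difference() { translate([178, 494, 0]) cube([4810, 152, 2490]); translate([3234, 494, 0]) cube([802, 152, 2096]); }
translate([178, 4672, 0]) cube([4810, 152, 2490]);
translate([178, 646, 0]) cube([152, 4026, 2490]);
translate([4836, 646, 0]) cube([152, 4026, 2490]);


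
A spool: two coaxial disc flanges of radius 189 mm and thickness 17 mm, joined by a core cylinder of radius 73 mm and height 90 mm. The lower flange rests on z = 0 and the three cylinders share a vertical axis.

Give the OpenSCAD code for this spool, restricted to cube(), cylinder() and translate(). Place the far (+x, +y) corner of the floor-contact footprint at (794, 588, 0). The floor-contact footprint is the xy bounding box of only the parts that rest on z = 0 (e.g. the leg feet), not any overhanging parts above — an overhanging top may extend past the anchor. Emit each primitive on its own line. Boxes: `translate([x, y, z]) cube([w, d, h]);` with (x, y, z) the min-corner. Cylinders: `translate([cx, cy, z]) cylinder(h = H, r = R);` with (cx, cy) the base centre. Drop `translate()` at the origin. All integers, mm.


translate([605, 399, 0]) cylinder(h = 17, r = 189);
translate([605, 399, 17]) cylinder(h = 90, r = 73);
translate([605, 399, 107]) cylinder(h = 17, r = 189);


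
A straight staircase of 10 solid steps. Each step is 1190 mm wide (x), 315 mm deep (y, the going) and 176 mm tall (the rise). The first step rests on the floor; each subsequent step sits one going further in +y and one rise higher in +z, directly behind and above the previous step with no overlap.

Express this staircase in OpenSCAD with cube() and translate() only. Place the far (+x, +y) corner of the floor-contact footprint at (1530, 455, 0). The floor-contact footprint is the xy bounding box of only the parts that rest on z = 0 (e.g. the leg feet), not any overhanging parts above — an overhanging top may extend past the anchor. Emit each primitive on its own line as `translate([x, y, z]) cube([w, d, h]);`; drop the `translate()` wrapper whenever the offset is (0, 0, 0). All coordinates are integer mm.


translate([340, 140, 0]) cube([1190, 315, 176]);
translate([340, 455, 176]) cube([1190, 315, 176]);
translate([340, 770, 352]) cube([1190, 315, 176]);
translate([340, 1085, 528]) cube([1190, 315, 176]);
translate([340, 1400, 704]) cube([1190, 315, 176]);
translate([340, 1715, 880]) cube([1190, 315, 176]);
translate([340, 2030, 1056]) cube([1190, 315, 176]);
translate([340, 2345, 1232]) cube([1190, 315, 176]);
translate([340, 2660, 1408]) cube([1190, 315, 176]);
translate([340, 2975, 1584]) cube([1190, 315, 176]);


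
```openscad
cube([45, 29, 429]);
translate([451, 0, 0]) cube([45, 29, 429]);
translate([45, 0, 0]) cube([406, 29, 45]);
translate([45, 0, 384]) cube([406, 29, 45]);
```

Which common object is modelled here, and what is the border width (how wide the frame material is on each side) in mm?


A picture frame. The border width is 45 mm.

Four thin pieces enclosing a rectangular opening — a picture frame. The two full-height stiles are 429 mm tall; the top rail sits at z = 384 and is 45 mm tall, so the border above the opening is 429 − 384 = 45 mm, matching the stile x-width.


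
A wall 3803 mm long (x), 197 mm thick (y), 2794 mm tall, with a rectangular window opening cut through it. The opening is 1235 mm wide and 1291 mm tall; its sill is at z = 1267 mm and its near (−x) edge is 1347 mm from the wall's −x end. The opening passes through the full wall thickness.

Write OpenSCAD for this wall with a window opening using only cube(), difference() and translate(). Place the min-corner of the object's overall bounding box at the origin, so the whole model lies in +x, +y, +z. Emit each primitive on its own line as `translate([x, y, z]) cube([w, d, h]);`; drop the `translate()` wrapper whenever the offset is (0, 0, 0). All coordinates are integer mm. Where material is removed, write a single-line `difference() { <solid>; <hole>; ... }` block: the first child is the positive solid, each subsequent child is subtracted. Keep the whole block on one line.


difference() { cube([3803, 197, 2794]); translate([1347, 0, 1267]) cube([1235, 197, 1291]); }


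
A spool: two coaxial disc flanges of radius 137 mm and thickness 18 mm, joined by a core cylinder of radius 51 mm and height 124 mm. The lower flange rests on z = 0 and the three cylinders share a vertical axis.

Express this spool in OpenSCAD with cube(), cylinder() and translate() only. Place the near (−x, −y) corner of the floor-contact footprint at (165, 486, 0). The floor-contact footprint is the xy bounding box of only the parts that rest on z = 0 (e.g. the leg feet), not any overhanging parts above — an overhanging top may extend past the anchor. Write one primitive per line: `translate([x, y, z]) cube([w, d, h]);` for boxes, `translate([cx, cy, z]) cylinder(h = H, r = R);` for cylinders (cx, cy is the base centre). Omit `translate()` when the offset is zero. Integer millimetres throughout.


translate([302, 623, 0]) cylinder(h = 18, r = 137);
translate([302, 623, 18]) cylinder(h = 124, r = 51);
translate([302, 623, 142]) cylinder(h = 18, r = 137);


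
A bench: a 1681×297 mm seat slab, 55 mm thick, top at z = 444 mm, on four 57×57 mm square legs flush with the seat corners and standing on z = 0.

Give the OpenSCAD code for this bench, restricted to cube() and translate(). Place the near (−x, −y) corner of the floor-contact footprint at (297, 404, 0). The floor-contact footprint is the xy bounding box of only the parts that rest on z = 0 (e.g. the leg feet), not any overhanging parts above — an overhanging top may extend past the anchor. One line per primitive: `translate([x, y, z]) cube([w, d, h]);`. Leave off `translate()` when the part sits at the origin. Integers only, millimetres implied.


translate([297, 404, 389]) cube([1681, 297, 55]);
translate([297, 404, 0]) cube([57, 57, 389]);
translate([297, 644, 0]) cube([57, 57, 389]);
translate([1921, 404, 0]) cube([57, 57, 389]);
translate([1921, 644, 0]) cube([57, 57, 389]);


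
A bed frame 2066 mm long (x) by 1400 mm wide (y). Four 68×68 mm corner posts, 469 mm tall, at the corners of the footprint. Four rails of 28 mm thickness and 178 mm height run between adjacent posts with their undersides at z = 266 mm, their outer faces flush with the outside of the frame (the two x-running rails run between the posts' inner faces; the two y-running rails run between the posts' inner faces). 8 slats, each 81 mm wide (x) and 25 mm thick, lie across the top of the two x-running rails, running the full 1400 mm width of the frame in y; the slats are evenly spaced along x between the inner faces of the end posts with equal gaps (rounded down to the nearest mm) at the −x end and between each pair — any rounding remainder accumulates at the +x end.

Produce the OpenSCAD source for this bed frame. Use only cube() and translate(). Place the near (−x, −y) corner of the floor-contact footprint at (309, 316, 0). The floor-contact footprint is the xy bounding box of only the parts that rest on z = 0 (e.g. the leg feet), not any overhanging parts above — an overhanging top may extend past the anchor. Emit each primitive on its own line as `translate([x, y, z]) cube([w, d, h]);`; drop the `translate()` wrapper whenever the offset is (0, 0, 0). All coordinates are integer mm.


translate([309, 316, 0]) cube([68, 68, 469]);
translate([309, 1648, 0]) cube([68, 68, 469]);
translate([2307, 316, 0]) cube([68, 68, 469]);
translate([2307, 1648, 0]) cube([68, 68, 469]);
translate([377, 316, 266]) cube([1930, 28, 178]);
translate([377, 1688, 266]) cube([1930, 28, 178]);
translate([309, 384, 266]) cube([28, 1264, 178]);
translate([2347, 384, 266]) cube([28, 1264, 178]);
translate([519, 316, 444]) cube([81, 1400, 25]);
translate([742, 316, 444]) cube([81, 1400, 25]);
translate([965, 316, 444]) cube([81, 1400, 25]);
translate([1188, 316, 444]) cube([81, 1400, 25]);
translate([1411, 316, 444]) cube([81, 1400, 25]);
translate([1634, 316, 444]) cube([81, 1400, 25]);
translate([1857, 316, 444]) cube([81, 1400, 25]);
translate([2080, 316, 444]) cube([81, 1400, 25]);


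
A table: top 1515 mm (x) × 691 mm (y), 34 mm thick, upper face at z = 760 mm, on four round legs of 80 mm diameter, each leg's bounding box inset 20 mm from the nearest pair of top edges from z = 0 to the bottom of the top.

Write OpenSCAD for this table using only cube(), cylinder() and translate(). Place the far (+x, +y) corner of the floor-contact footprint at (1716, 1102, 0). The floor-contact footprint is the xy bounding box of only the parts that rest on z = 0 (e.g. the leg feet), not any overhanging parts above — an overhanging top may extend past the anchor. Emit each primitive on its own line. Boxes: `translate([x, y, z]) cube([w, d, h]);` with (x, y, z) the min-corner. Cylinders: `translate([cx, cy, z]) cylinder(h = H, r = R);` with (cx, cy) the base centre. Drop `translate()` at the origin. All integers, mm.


translate([221, 431, 726]) cube([1515, 691, 34]);
translate([281, 491, 0]) cylinder(h = 726, r = 40);
translate([1676, 491, 0]) cylinder(h = 726, r = 40);
translate([281, 1062, 0]) cylinder(h = 726, r = 40);
translate([1676, 1062, 0]) cylinder(h = 726, r = 40);


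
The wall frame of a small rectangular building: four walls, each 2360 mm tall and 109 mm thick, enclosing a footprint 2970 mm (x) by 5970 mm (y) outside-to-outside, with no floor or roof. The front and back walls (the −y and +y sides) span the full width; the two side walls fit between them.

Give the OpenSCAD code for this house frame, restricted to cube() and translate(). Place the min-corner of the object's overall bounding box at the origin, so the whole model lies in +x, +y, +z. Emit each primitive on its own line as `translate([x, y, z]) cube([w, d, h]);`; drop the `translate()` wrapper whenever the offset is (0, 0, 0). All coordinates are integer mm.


cube([2970, 109, 2360]);
translate([0, 5861, 0]) cube([2970, 109, 2360]);
translate([0, 109, 0]) cube([109, 5752, 2360]);
translate([2861, 109, 0]) cube([109, 5752, 2360]);


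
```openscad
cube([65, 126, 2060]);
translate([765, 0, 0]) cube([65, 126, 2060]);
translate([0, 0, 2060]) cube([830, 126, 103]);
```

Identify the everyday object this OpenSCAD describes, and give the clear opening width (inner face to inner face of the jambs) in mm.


A door frame. The clear opening width is 700 mm.

Two 2060 mm tall posts with a header on top — a door frame. The left jamb is 65 mm wide at x = 0; the right jamb starts at x = 765. The clear opening is 765 − 65 = 700 mm.


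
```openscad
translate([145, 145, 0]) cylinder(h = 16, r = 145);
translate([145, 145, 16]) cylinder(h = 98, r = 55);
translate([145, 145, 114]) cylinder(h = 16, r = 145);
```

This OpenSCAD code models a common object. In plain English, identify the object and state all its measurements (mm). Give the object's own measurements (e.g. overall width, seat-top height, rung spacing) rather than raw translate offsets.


A spool: two coaxial disc flanges of radius 145 mm and thickness 16 mm, joined by a core cylinder of radius 55 mm and height 98 mm. The lower flange rests on z = 0 and the three cylinders share a vertical axis.


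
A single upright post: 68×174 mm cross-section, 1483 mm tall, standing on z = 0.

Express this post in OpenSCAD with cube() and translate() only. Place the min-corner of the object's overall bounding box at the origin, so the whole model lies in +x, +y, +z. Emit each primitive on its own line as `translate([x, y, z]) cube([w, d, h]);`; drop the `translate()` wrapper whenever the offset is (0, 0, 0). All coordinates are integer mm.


cube([68, 174, 1483]);
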